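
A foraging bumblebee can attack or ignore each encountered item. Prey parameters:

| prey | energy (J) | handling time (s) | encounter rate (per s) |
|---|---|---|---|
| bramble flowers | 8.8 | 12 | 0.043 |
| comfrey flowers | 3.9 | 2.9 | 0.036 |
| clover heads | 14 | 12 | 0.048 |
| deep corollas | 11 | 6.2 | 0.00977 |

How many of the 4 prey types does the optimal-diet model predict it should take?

4

E/h in descending order: deep corollas 1.77, comfrey flowers 1.34, clover heads 1.17, bramble flowers 0.733 J/s. The optimal diet is the largest prefix of this list for which every included type satisfies E_i/h_i > R on the types above it.
Rate on top 1: 0.1013. comfrey flowers: 1.34 > 0.1013 → include.
Rate on top 2: 0.2128. clover heads: 1.17 > 0.2128 → include.
Rate on top 3: 0.5284. bramble flowers: 0.733 > 0.5284 → include.
Optimal diet: deep corollas, comfrey flowers, clover heads, bramble flowers — 4 of 4 types.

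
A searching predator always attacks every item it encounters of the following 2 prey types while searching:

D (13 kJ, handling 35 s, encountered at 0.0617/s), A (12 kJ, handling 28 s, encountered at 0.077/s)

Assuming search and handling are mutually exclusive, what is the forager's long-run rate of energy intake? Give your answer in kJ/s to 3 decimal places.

0.325 kJ/s

R = (0.0617×13 + 0.077×12) / (1 + 0.0617×35 + 0.077×28) = 1.726/5.316 = 0.3247 kJ/s.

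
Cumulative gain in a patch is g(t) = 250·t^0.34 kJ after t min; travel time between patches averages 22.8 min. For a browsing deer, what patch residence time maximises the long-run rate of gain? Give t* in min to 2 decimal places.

11.75 min

Optimal t* satisfies g'(t*) = g(t*)/(T + t*).
g'(t) = 0.34·250·t^-0.66. Setting 0.34·250·t^-0.66 = 250·t^0.34/(22.8+t) gives 0.34(22.8+t) = t, so 0.66·t = 0.34×22.8.
t* = 0.34×22.8/0.66 = 11.75 min.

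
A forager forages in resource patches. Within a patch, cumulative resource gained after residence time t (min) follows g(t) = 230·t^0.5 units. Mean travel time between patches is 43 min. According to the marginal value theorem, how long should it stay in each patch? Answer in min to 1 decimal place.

43.0 min

Optimal t* satisfies g'(t*) = g(t*)/(T + t*).
g'(t) = 0.5·230·t^-0.5. Setting 0.5·230·t^-0.5 = 230·t^0.5/(43+t) gives 0.5(43+t) = t, so 0.50·t = 0.5×43.
t* = 0.5×43/0.50 = 43 min.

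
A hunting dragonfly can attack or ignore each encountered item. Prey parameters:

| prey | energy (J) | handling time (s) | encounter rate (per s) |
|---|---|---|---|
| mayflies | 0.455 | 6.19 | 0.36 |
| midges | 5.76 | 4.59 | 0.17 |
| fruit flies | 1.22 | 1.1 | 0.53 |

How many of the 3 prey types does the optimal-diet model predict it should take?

2

Rank by E/h (J/s): midges 1.25, fruit flies 1.11, mayflies 0.0735. Include each in turn until the next type's E/h falls below the running intake rate.
Rate on top 1: 0.55. fruit flies: 1.11 > 0.55 → include.
Rate on top 2: 0.6879. mayflies: 0.0735 < 0.6879 → exclude; stop.
Optimal diet: midges, fruit flies — 2 of 3 types.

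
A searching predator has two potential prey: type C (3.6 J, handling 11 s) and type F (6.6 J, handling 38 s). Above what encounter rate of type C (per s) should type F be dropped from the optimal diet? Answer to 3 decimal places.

0.103 per s

The zero-one rule: include type F iff E₂/h₂ > λE₁/(1+λh₁). Equality gives the switch point.
λE₁h₂ = E₂ + λE₂h₁ ⇒ λ = E₂/(E₁h₂ − E₂h₁) = 6.6/(136.8 − 72.6) = 0.1028 per s.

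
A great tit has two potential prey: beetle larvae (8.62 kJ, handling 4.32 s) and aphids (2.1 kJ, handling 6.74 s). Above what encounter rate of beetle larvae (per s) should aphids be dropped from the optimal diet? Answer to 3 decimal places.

Drop aphids once their profitability E₂/h₂ falls below the rate achievable on beetle larvae alone: E₂/h₂ = λE₁/(1 + λh₁).
Solve for λ: λE₁h₂ = E₂(1 + λh₁) → λ(E₁h₂ − E₂h₁) = E₂ → λ = E₂/(E₁h₂ − E₂h₁).
λ = 2.1/(8.62×6.74 − 2.1×4.32) = 2.1/49.03 = 0.04283 per s.

0.043 per s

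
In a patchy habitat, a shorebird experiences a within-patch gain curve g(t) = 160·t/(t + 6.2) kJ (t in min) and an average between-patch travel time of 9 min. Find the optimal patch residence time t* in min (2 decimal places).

Maximise g(t)/(T+t): set derivative to zero → g'(t)(T+t) = g(t).
g'(t) = 160·6.2/(t + 6.2)². Setting 160·6.2/(t+6.2)² = 160t/[(t+6.2)(9+t)] gives 6.2(9+t) = t(t+6.2), so t² = 6.2×9 = 55.8.
t* = √55.8 = 7.47 min.

7.47 min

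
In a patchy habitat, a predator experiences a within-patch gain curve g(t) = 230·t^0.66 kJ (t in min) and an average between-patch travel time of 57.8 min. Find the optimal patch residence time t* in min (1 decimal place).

112.2 min

Optimal t* satisfies g'(t*) = g(t*)/(T + t*).
g'(t) = 0.66·230·t^-0.34. Setting 0.66·230·t^-0.34 = 230·t^0.66/(57.8+t) gives 0.66(57.8+t) = t, so 0.34·t = 0.66×57.8.
t* = 0.66×57.8/0.34 = 112.2 min.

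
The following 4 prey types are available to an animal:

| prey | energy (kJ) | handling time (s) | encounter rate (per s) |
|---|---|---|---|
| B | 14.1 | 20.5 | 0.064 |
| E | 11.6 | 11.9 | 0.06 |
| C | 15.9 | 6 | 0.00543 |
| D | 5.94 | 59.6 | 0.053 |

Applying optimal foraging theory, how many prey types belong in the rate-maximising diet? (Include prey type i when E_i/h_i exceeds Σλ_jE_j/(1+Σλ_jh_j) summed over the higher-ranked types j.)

3

Profitabilities (E/h, kJ/s): C 2.65, E 0.975, B 0.688, D 0.0997. Add prey in this order while the next type's profitability exceeds the intake rate on those already taken.
Rate on top 1: 0.08361. E: 0.975 > 0.08361 → include.
Rate on top 2: 0.4479. B: 0.688 > 0.4479 → include.
Rate on top 3: 0.5508. D: 0.0997 < 0.5508 → exclude; stop.
Optimal diet: C, E, B — 3 of 4 types.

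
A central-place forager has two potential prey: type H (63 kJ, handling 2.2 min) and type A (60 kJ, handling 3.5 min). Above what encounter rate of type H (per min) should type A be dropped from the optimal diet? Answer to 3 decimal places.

0.678 per min

At the threshold, the rate on type H alone equals the profitability of type A: λ·63/(1 + λ·2.2) = 60/3.5 = 17.14.
Rearranging, λ(63 − 17.14×2.2) = 17.14, so λ = 17.14/25.29 = 0.678 per min.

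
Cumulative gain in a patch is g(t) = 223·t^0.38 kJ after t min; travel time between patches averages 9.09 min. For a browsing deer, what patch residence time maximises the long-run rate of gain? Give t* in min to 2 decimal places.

Optimal t* satisfies g'(t*) = g(t*)/(T + t*).
g'(t) = 0.38·223·t^-0.62. Setting 0.38·223·t^-0.62 = 223·t^0.38/(9.09+t) gives 0.38(9.09+t) = t, so 0.62·t = 0.38×9.09.
t* = 0.38×9.09/0.62 = 5.571 min.

5.57 min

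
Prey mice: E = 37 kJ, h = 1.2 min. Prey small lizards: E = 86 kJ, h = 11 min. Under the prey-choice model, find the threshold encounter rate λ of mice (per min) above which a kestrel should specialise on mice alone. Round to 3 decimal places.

0.283 per min

Drop small lizards once their profitability E₂/h₂ falls below the rate achievable on mice alone: E₂/h₂ = λE₁/(1 + λh₁).
Solve for λ: λE₁h₂ = E₂(1 + λh₁) → λ(E₁h₂ − E₂h₁) = E₂ → λ = E₂/(E₁h₂ − E₂h₁).
λ = 86/(37×11 − 86×1.2) = 86/303.8 = 0.2831 per min.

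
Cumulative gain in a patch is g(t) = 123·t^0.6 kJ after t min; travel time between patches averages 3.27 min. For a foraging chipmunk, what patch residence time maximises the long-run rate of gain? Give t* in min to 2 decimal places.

Optimal t* satisfies g'(t*) = g(t*)/(T + t*).
g'(t) = 0.6·123·t^-0.4. Setting 0.6·123·t^-0.4 = 123·t^0.6/(3.27+t) gives 0.6(3.27+t) = t, so 0.40·t = 0.6×3.27.
t* = 0.6×3.27/0.40 = 4.905 min.

4.90 min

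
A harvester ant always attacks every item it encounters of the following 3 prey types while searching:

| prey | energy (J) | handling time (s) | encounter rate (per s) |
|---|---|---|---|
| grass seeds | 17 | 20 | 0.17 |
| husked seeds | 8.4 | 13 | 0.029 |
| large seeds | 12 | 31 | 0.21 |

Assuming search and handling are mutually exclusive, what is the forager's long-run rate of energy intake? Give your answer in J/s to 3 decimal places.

Energy encountered per unit search time: 0.17×17 + 0.029×8.4 + 0.21×12 = 5.654 J/s.
Handling time per unit search time: 0.17×20 + 0.029×13 + 0.21×31 = 10.29.
Rate = 5.654/(1 + 10.29) = 0.5009 J/s.

0.501 J/s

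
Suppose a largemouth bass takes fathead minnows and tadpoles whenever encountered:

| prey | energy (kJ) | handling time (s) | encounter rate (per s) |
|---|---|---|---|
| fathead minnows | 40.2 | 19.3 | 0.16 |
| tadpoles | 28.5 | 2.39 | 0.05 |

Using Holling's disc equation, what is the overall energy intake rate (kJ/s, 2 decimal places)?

1.87 kJ/s

R = Σλ_iE_i / (1 + Σλ_ih_i)
Numerator: 0.16×40.2 + 0.05×28.5 = 7.857
Denominator: 1 + 0.16×19.3 + 0.05×2.39 = 4.207
R = 7.857/4.207 = 1.867 kJ/s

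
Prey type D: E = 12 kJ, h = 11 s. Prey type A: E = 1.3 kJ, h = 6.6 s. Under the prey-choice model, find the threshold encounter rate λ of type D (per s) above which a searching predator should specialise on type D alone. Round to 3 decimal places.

0.020 per s

The zero-one rule: include type A iff E₂/h₂ > λE₁/(1+λh₁). Equality gives the switch point.
λE₁h₂ = E₂ + λE₂h₁ ⇒ λ = E₂/(E₁h₂ − E₂h₁) = 1.3/(79.2 − 14.3) = 0.02003 per s.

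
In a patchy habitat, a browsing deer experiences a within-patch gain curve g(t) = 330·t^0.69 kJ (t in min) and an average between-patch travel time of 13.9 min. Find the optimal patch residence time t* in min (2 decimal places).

By the marginal value theorem, leave when the instantaneous gain rate g'(t) equals the habitat-wide average g(t)/(T + t).
g'(t) = 0.69·330·t^-0.31. Setting 0.69·330·t^-0.31 = 330·t^0.69/(13.9+t) gives 0.69(13.9+t) = t, so 0.31·t = 0.69×13.9.
t* = 0.69×13.9/0.31 = 30.94 min.

30.94 min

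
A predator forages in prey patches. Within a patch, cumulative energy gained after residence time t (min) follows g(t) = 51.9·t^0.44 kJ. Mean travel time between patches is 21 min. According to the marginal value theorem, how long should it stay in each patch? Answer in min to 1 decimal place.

16.5 min

Optimal t* satisfies g'(t*) = g(t*)/(T + t*).
g'(t) = 0.44·51.9·t^-0.56. Setting 0.44·51.9·t^-0.56 = 51.9·t^0.44/(21+t) gives 0.44(21+t) = t, so 0.56·t = 0.44×21.
t* = 0.44×21/0.56 = 16.5 min.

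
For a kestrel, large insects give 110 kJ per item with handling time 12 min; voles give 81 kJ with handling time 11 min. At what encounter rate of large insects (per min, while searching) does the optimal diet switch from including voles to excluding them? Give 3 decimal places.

At the threshold, the rate on large insects alone equals the profitability of voles: λ·110/(1 + λ·12) = 81/11 = 7.364.
Rearranging, λ(110 − 7.364×12) = 7.364, so λ = 7.364/21.64 = 0.3403 per min.

0.340 per min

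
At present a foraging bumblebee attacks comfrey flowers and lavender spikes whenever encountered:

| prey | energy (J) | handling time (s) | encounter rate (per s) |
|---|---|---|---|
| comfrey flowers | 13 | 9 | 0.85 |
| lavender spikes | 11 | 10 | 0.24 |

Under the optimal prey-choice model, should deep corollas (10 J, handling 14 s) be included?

On comfrey flowers and lavender spikes alone, R = ΣλE/(1+Σλh) = 13.69/11.05 = 1.239 J/s.
Profitability of deep corollas: 10/14 = 0.7143 J/s.
Since 0.7143 < R, time spent handling deep corollas is better spent searching.

No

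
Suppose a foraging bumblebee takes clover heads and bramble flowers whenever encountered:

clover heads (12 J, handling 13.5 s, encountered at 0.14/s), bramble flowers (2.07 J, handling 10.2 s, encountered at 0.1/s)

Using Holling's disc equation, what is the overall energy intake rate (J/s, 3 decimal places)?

0.483 J/s

R = Σλ_iE_i / (1 + Σλ_ih_i)
Numerator: 0.14×12 + 0.1×2.07 = 1.887
Denominator: 1 + 0.14×13.5 + 0.1×10.2 = 3.91
R = 1.887/3.91 = 0.4826 J/s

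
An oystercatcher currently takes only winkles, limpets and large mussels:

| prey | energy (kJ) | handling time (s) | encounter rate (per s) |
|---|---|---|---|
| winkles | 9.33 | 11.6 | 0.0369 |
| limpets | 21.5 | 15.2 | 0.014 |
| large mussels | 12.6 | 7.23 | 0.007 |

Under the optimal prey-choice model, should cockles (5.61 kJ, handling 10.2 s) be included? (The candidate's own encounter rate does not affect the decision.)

Current rate: (0.0369×9.33 + 0.014×21.5 + 0.007×12.6)/(1 + 0.0369×11.6 + 0.014×15.2 + 0.007×7.23) = 0.4336 kJ/s.
cockles: E/h = 5.61/10.2 = 0.55 kJ/s.
0.55 > 0.4336, so adding cockles raises the average — include it.

Yes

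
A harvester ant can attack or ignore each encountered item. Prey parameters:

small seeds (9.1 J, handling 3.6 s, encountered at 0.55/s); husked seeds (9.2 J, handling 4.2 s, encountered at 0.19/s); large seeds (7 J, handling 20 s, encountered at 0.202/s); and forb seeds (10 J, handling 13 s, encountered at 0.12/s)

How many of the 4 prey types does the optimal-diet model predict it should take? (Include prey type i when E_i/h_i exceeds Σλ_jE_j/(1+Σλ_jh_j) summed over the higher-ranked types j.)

2

Profitabilities (E/h, J/s): small seeds 2.53, husked seeds 2.19, forb seeds 0.769, large seeds 0.35. Add prey in this order while the next type's profitability exceeds the intake rate on those already taken.
Rate on top 1: 1.68. husked seeds: 2.19 > 1.68 → include.
Rate on top 2: 1.787. forb seeds: 0.769 < 1.787 → exclude; stop.
Optimal diet: small seeds, husked seeds — 2 of 4 types.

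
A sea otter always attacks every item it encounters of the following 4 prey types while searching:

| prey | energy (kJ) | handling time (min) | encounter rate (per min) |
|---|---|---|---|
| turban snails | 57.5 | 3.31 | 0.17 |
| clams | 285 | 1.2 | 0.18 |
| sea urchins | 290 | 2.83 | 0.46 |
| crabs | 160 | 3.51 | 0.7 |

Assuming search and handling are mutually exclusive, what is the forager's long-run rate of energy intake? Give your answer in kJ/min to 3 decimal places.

R = (0.17×57.5 + 0.18×285 + 0.46×290 + 0.7×160) / (1 + 0.17×3.31 + 0.18×1.2 + 0.46×2.83 + 0.7×3.51) = 306.5/5.537 = 55.35 kJ/min.

55.345 kJ/min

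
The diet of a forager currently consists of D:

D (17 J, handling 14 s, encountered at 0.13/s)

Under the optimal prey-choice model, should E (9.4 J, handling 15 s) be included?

No

Intake rate on the current diet: R = (0.13×17) / (1 + 0.13×14) = 2.21/2.82 = 0.7837 J/s.
Profitability of E: 9.4/15 = 0.6267 J/s.
Since 0.6267 < R, time spent handling E is better spent searching.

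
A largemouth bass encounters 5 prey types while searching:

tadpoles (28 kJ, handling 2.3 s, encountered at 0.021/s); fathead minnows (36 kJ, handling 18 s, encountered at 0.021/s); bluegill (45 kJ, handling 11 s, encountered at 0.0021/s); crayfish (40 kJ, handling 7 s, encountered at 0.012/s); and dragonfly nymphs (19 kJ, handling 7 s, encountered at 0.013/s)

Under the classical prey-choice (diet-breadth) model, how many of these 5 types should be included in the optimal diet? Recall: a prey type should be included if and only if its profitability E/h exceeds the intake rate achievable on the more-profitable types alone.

5

Rank by E/h (kJ/s): tadpoles 12.2, crayfish 5.71, bluegill 4.09, dragonfly nymphs 2.71, fathead minnows 2. Include each in turn until the next type's E/h falls below the running intake rate.
Rate on top 1: 0.5609. crayfish: 5.71 > 0.5609 → include.
Rate on top 2: 0.9432. bluegill: 4.09 > 0.9432 → include.
Rate on top 3: 1.006. dragonfly nymphs: 2.71 > 1.006 → include.
Rate on top 4: 1.131. fathead minnows: 2 > 1.131 → include.
Optimal diet: tadpoles, crayfish, bluegill, dragonfly nymphs, fathead minnows — 5 of 5 types.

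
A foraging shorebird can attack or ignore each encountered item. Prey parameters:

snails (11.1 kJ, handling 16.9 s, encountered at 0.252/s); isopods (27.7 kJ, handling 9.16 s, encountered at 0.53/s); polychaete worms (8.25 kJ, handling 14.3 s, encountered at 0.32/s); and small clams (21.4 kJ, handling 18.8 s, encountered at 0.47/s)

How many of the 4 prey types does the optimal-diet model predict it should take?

1

Profitabilities (E/h, kJ/s): isopods 3.02, small clams 1.14, snails 0.657, polychaete worms 0.577. Add prey in this order while the next type's profitability exceeds the intake rate on those already taken.
Rate on top 1: 2.508. small clams: 1.14 < 2.508 → exclude; stop.
Optimal diet: isopods — 1 of 4 types.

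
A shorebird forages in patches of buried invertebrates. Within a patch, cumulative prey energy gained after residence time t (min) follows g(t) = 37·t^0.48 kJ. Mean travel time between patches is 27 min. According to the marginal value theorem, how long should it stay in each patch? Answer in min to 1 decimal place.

By the marginal value theorem, leave when the instantaneous gain rate g'(t) equals the habitat-wide average g(t)/(T + t).
g'(t) = 0.48·37·t^-0.52. Setting 0.48·37·t^-0.52 = 37·t^0.48/(27+t) gives 0.48(27+t) = t, so 0.52·t = 0.48×27.
t* = 0.48×27/0.52 = 24.92 min.

24.9 min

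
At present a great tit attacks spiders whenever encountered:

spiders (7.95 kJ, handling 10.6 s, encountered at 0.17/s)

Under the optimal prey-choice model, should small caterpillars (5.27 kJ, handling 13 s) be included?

No

Current rate: (0.17×7.95)/(1 + 0.17×10.6) = 0.4823 kJ/s.
Profitability of small caterpillars: 5.27/13 = 0.4054 kJ/s.
Since 0.4054 < R, time spent handling small caterpillars is better spent searching.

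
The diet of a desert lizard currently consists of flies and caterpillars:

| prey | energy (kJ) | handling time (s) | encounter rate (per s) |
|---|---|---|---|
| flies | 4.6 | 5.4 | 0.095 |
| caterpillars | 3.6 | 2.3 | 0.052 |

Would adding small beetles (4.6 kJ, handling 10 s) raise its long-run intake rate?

Intake rate on the current diet: R = (0.095×4.6 + 0.052×3.6) / (1 + 0.095×5.4 + 0.052×2.3) = 0.6242/1.633 = 0.3823 kJ/s.
Profitability of small beetles: 4.6/10 = 0.46 kJ/s.
Since 0.46 > R, including small beetles increases the long-run rate.

Yes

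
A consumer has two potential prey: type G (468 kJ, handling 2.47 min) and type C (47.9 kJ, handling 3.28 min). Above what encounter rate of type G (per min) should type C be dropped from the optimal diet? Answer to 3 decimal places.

At the threshold, the rate on type G alone equals the profitability of type C: λ·468/(1 + λ·2.47) = 47.9/3.28 = 14.6.
Rearranging, λ(468 − 14.6×2.47) = 14.6, so λ = 14.6/431.9 = 0.03381 per min.

0.034 per min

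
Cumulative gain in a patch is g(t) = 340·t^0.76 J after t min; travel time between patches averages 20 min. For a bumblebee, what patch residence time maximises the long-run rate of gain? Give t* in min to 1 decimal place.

63.3 min

Maximise g(t)/(T+t): set derivative to zero → g'(t)(T+t) = g(t).
g'(t) = 0.76·340·t^-0.24. Setting 0.76·340·t^-0.24 = 340·t^0.76/(20+t) gives 0.76(20+t) = t, so 0.24·t = 0.76×20.
t* = 0.76×20/0.24 = 63.33 min.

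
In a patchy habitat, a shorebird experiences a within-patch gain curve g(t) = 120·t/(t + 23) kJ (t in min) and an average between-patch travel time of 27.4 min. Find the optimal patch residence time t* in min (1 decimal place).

Maximise g(t)/(T+t): set derivative to zero → g'(t)(T+t) = g(t).
g'(t) = 120·23/(t + 23)². Setting 120·23/(t+23)² = 120t/[(t+23)(27.4+t)] gives 23(27.4+t) = t(t+23), so t² = 23×27.4 = 630.2.
t* = √630.2 = 25.1 min.

25.1 min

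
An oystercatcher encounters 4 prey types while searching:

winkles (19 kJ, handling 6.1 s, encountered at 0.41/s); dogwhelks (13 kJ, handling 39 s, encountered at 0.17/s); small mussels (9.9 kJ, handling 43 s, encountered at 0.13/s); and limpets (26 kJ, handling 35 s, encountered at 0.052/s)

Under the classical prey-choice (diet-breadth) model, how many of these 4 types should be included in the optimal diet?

1

E/h in descending order: winkles 3.11, limpets 0.743, dogwhelks 0.333, small mussels 0.23 kJ/s. The optimal diet is the largest prefix of this list for which every included type satisfies E_i/h_i > R on the types above it.
Rate on top 1: 2.225. limpets: 0.743 < 2.225 → exclude; stop.
Optimal diet: winkles — 1 of 4 types.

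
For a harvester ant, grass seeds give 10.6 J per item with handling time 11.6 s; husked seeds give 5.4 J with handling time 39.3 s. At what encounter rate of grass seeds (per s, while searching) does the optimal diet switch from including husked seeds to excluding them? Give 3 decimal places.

Drop husked seeds once their profitability E₂/h₂ falls below the rate achievable on grass seeds alone: E₂/h₂ = λE₁/(1 + λh₁).
Solve for λ: λE₁h₂ = E₂(1 + λh₁) → λ(E₁h₂ − E₂h₁) = E₂ → λ = E₂/(E₁h₂ − E₂h₁).
λ = 5.4/(10.6×39.3 − 5.4×11.6) = 5.4/353.9 = 0.01526 per s.

0.015 per s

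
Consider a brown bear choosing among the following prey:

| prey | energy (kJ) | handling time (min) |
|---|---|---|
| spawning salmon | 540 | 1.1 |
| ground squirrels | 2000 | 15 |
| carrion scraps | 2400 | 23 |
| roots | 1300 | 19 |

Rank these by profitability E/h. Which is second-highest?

ground squirrels

In descending order of E/h:
spawning salmon: 540/1.1 = 491 kJ/min
ground squirrels: 2000/15 = 133 kJ/min
carrion scraps: 2400/23 = 104 kJ/min
roots: 1300/19 = 68.4 kJ/min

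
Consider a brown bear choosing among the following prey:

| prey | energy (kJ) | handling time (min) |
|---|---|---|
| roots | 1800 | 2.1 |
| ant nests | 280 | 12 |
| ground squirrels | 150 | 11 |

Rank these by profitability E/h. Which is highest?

Profitability E/h (kJ/min): roots = 1800/2.1 = 857, ant nests = 280/12 = 23.3, ground squirrels = 150/11 = 13.6.
Ranked: roots > ant nests > ground squirrels.

roots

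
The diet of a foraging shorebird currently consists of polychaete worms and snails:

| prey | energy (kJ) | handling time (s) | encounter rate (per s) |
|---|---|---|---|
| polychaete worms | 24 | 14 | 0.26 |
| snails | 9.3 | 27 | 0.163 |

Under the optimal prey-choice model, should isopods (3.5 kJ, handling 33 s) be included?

Intake rate on the current diet: R = (0.26×24 + 0.163×9.3) / (1 + 0.26×14 + 0.163×27) = 7.756/9.041 = 0.8579 kJ/s.
isopods: E/h = 3.5/33 = 0.1061 kJ/s.
Since 0.1061 < R, time spent handling isopods is better spent searching.

No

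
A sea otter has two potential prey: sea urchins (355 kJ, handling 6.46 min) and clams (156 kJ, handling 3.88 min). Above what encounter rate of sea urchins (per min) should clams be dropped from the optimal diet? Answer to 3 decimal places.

0.422 per min

At the threshold, the rate on sea urchins alone equals the profitability of clams: λ·355/(1 + λ·6.46) = 156/3.88 = 40.21.
Rearranging, λ(355 − 40.21×6.46) = 40.21, so λ = 40.21/95.27 = 0.422 per min.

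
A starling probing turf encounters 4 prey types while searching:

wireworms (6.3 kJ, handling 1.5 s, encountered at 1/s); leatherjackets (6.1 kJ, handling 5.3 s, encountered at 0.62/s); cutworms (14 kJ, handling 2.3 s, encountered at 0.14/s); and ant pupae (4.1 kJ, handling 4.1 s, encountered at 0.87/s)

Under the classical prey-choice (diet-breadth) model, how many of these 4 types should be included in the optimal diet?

Rank by E/h (kJ/s): cutworms 6.09, wireworms 4.2, leatherjackets 1.15, ant pupae 1. Include each in turn until the next type's E/h falls below the running intake rate.
Rate on top 1: 1.483. wireworms: 4.2 > 1.483 → include.
Rate on top 2: 2.927. leatherjackets: 1.15 < 2.927 → exclude; stop.
Optimal diet: cutworms, wireworms — 2 of 4 types.

2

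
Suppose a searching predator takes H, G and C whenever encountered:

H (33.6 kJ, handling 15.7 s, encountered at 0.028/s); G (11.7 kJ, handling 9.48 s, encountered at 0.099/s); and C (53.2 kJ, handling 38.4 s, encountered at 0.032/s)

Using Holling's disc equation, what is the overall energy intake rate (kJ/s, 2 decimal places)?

Energy encountered per unit search time: 0.028×33.6 + 0.099×11.7 + 0.032×53.2 = 3.801 kJ/s.
Handling time per unit search time: 0.028×15.7 + 0.099×9.48 + 0.032×38.4 = 2.607.
Rate = 3.801/(1 + 2.607) = 1.054 kJ/s.

1.05 kJ/s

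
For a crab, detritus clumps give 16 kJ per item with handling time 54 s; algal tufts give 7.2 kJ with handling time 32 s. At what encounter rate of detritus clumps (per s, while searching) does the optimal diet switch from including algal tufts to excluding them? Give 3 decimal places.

The zero-one rule: include algal tufts iff E₂/h₂ > λE₁/(1+λh₁). Equality gives the switch point.
λE₁h₂ = E₂ + λE₂h₁ ⇒ λ = E₂/(E₁h₂ − E₂h₁) = 7.2/(512 − 388.8) = 0.05844 per s.

0.058 per s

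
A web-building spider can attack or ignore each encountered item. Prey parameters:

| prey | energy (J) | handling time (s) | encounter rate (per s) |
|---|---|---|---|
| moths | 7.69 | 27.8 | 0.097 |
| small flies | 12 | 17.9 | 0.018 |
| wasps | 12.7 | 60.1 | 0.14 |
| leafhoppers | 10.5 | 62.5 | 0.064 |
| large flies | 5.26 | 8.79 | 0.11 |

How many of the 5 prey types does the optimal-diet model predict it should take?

E/h in descending order: small flies 0.67, large flies 0.598, moths 0.277, wasps 0.211, leafhoppers 0.168 J/s. The optimal diet is the largest prefix of this list for which every included type satisfies E_i/h_i > R on the types above it.
Rate on top 1: 0.1634. large flies: 0.598 > 0.1634 → include.
Rate on top 2: 0.3471. moths: 0.277 < 0.3471 → exclude; stop.
Optimal diet: small flies, large flies — 2 of 5 types.

2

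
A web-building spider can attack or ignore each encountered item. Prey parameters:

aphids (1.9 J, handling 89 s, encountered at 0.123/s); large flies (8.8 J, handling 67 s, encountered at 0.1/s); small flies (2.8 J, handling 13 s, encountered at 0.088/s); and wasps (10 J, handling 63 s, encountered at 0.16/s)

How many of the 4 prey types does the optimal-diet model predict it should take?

Profitabilities (E/h, J/s): small flies 0.215, wasps 0.159, large flies 0.131, aphids 0.0213. Add prey in this order while the next type's profitability exceeds the intake rate on those already taken.
Rate on top 1: 0.1149. wasps: 0.159 > 0.1149 → include.
Rate on top 2: 0.151. large flies: 0.131 < 0.151 → exclude; stop.
Optimal diet: small flies, wasps — 2 of 4 types.

2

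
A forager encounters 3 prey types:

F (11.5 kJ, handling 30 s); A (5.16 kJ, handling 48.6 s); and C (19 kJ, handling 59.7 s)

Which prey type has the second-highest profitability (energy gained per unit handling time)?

C

Profitability E/h (kJ/s): F = 11.5/30 = 0.383, A = 5.16/48.6 = 0.106, C = 19/59.7 = 0.318.
Ranked: F > C > A.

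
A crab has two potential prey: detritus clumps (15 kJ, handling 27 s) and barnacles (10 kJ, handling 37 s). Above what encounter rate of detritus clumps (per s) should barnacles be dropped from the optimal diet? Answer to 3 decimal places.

Drop barnacles once their profitability E₂/h₂ falls below the rate achievable on detritus clumps alone: E₂/h₂ = λE₁/(1 + λh₁).
Solve for λ: λE₁h₂ = E₂(1 + λh₁) → λ(E₁h₂ − E₂h₁) = E₂ → λ = E₂/(E₁h₂ − E₂h₁).
λ = 10/(15×37 − 10×27) = 10/285 = 0.03509 per s.

0.035 per s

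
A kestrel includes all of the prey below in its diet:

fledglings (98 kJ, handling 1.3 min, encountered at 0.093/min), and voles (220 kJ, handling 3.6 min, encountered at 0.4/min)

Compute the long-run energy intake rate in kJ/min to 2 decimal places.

R = (0.093×98 + 0.4×220) / (1 + 0.093×1.3 + 0.4×3.6) = 97.11/2.561 = 37.92 kJ/min.

37.92 kJ/min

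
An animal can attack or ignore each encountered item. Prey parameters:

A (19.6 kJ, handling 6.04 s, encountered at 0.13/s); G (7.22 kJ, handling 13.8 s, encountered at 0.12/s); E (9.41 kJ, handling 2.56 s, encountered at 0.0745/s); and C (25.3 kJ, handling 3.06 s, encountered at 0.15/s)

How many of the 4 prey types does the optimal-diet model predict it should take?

3

Rank by E/h (kJ/s): C 8.27, E 3.68, A 3.25, G 0.523. Include each in turn until the next type's E/h falls below the running intake rate.
Rate on top 1: 2.601. E: 3.68 > 2.601 → include.
Rate on top 2: 2.725. A: 3.25 > 2.725 → include.
Rate on top 3: 2.893. G: 0.523 < 2.893 → exclude; stop.
Optimal diet: C, E, A — 3 of 4 types.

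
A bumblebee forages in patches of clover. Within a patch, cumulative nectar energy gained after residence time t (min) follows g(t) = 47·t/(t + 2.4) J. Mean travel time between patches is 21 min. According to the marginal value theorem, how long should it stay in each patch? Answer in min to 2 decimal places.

Maximise g(t)/(T+t): set derivative to zero → g'(t)(T+t) = g(t).
g'(t) = 47·2.4/(t + 2.4)². Setting 47·2.4/(t+2.4)² = 47t/[(t+2.4)(21+t)] gives 2.4(21+t) = t(t+2.4), so t² = 2.4×21 = 50.4.
t* = √50.4 = 7.099 min.

7.10 min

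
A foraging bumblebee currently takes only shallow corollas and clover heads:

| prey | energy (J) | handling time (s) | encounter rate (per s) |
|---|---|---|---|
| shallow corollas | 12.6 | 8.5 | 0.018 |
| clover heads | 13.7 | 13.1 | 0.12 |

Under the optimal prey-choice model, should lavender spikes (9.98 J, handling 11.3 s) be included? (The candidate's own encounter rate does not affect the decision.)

On shallow corollas and clover heads alone, R = ΣλE/(1+Σλh) = 1.871/2.725 = 0.6865 J/s.
lavender spikes: E/h = 9.98/11.3 = 0.8832 J/s.
Since 0.8832 > R, including lavender spikes increases the long-run rate.

Yes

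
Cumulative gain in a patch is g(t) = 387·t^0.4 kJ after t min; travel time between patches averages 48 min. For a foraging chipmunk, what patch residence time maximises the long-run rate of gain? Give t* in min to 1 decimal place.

32.0 min

Optimal t* satisfies g'(t*) = g(t*)/(T + t*).
g'(t) = 0.4·387·t^-0.6. Setting 0.4·387·t^-0.6 = 387·t^0.4/(48+t) gives 0.4(48+t) = t, so 0.60·t = 0.4×48.
t* = 0.4×48/0.60 = 32 min.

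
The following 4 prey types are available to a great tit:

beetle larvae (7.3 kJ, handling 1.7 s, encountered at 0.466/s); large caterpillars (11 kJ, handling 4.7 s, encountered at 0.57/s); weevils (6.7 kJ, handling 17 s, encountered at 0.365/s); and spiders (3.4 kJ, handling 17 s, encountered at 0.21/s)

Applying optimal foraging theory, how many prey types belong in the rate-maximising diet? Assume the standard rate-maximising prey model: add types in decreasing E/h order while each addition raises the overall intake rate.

Rank by E/h (kJ/s): beetle larvae 4.29, large caterpillars 2.34, weevils 0.394, spiders 0.2. Include each in turn until the next type's E/h falls below the running intake rate.
Rate on top 1: 1.898. large caterpillars: 2.34 > 1.898 → include.
Rate on top 2: 2.163. weevils: 0.394 < 2.163 → exclude; stop.
Optimal diet: beetle larvae, large caterpillars — 2 of 4 types.

2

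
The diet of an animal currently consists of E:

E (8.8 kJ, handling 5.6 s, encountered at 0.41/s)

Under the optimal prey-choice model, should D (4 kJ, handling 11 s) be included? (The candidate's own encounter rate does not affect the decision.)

No

On E alone, R = ΣλE/(1+Σλh) = 3.608/3.296 = 1.095 kJ/s.
D: E/h = 4/11 = 0.3636 kJ/s.
Since 0.3636 < R, time spent handling D is better spent searching.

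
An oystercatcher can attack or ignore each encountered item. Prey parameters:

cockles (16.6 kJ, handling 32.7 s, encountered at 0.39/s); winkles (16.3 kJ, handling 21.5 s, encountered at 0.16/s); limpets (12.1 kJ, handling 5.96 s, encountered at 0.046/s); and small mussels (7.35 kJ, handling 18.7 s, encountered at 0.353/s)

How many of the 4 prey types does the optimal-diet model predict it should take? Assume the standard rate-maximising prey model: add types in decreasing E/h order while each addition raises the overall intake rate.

2

Rank by E/h (kJ/s): limpets 2.03, winkles 0.758, cockles 0.508, small mussels 0.393. Include each in turn until the next type's E/h falls below the running intake rate.
Rate on top 1: 0.4368. winkles: 0.758 > 0.4368 → include.
Rate on top 2: 0.6713. cockles: 0.508 < 0.6713 → exclude; stop.
Optimal diet: limpets, winkles — 2 of 4 types.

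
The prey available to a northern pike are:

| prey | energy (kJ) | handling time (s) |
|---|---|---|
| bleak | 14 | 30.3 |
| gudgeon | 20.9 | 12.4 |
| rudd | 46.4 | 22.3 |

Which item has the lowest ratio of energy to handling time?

Profitability E/h (kJ/s): bleak = 14/30.3 = 0.462, gudgeon = 20.9/12.4 = 1.69, rudd = 46.4/22.3 = 2.08.
Ranked: rudd > gudgeon > bleak.

bleak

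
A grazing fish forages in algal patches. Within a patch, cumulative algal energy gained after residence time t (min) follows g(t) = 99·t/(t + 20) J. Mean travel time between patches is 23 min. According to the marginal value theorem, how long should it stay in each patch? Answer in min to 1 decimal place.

Optimal t* satisfies g'(t*) = g(t*)/(T + t*).
g'(t) = 99·20/(t + 20)². Setting 99·20/(t+20)² = 99t/[(t+20)(23+t)] gives 20(23+t) = t(t+20), so t² = 20×23 = 460.
t* = √460 = 21.45 min.

21.4 min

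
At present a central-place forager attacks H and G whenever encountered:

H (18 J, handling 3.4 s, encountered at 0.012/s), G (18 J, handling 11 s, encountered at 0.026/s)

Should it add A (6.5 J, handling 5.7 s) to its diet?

On H and G alone, R = ΣλE/(1+Σλh) = 0.684/1.327 = 0.5155 J/s.
Profitability of A: 6.5/5.7 = 1.14 J/s.
1.14 > 0.5155, so adding A raises the average — include it.

Yes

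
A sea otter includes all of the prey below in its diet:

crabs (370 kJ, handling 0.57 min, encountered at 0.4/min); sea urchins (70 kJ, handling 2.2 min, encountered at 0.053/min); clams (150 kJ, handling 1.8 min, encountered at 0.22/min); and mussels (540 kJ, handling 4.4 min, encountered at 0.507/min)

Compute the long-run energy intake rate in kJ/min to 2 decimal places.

R = Σλ_iE_i / (1 + Σλ_ih_i)
Numerator: 0.4×370 + 0.053×70 + 0.22×150 + 0.507×540 = 458.5
Denominator: 1 + 0.4×0.57 + 0.053×2.2 + 0.22×1.8 + 0.507×4.4 = 3.971
R = 458.5/3.971 = 115.4 kJ/min

115.45 kJ/min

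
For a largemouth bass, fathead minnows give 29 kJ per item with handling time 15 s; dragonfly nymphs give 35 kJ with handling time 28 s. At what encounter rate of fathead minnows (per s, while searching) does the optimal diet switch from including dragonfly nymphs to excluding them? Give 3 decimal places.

At the threshold, the rate on fathead minnows alone equals the profitability of dragonfly nymphs: λ·29/(1 + λ·15) = 35/28 = 1.25.
Rearranging, λ(29 − 1.25×15) = 1.25, so λ = 1.25/10.25 = 0.122 per s.

0.122 per s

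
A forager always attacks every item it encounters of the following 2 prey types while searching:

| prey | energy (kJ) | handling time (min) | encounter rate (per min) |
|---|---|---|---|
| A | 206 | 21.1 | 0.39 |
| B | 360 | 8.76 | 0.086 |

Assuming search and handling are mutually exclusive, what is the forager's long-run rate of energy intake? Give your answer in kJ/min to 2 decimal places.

R = (0.39×206 + 0.086×360) / (1 + 0.39×21.1 + 0.086×8.76) = 111.3/9.982 = 11.15 kJ/min.

11.15 kJ/min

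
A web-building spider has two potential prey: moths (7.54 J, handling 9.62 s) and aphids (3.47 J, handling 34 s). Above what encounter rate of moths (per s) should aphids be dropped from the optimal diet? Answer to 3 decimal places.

0.016 per s

The zero-one rule: include aphids iff E₂/h₂ > λE₁/(1+λh₁). Equality gives the switch point.
λE₁h₂ = E₂ + λE₂h₁ ⇒ λ = E₂/(E₁h₂ − E₂h₁) = 3.47/(256.4 − 33.38) = 0.01556 per s.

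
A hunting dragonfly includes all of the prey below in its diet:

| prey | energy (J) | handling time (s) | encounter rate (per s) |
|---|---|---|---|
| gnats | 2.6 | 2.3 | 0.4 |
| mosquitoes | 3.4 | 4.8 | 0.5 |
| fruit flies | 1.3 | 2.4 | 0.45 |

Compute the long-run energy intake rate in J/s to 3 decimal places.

0.616 J/s

R = Σλ_iE_i / (1 + Σλ_ih_i)
Numerator: 0.4×2.6 + 0.5×3.4 + 0.45×1.3 = 3.325
Denominator: 1 + 0.4×2.3 + 0.5×4.8 + 0.45×2.4 = 5.4
R = 3.325/5.4 = 0.6157 J/s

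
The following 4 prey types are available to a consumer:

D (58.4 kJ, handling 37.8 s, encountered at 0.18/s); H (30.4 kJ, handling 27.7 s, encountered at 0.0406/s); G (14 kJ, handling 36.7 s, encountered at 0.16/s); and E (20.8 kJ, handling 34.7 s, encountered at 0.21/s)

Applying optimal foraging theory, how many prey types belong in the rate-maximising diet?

Rank by E/h (kJ/s): D 1.54, H 1.1, E 0.599, G 0.381. Include each in turn until the next type's E/h falls below the running intake rate.
Rate on top 1: 1.347. H: 1.1 < 1.347 → exclude; stop.
Optimal diet: D — 1 of 4 types.

1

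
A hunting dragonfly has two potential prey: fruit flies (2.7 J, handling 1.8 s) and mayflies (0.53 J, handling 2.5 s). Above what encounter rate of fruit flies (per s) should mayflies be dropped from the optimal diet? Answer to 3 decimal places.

0.091 per s

At the threshold, the rate on fruit flies alone equals the profitability of mayflies: λ·2.7/(1 + λ·1.8) = 0.53/2.5 = 0.212.
Rearranging, λ(2.7 − 0.212×1.8) = 0.212, so λ = 0.212/2.318 = 0.09144 per s.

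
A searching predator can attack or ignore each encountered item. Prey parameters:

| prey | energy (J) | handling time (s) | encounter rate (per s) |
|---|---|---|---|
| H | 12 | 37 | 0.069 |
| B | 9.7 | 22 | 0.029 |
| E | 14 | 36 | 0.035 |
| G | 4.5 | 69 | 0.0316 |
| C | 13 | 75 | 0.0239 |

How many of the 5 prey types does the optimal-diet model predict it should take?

3

Profitabilities (E/h, J/s): B 0.441, E 0.389, H 0.324, C 0.173, G 0.0652. Add prey in this order while the next type's profitability exceeds the intake rate on those already taken.
Rate on top 1: 0.1717. E: 0.389 > 0.1717 → include.
Rate on top 2: 0.2661. H: 0.324 > 0.2661 → include.
Rate on top 3: 0.2934. C: 0.173 < 0.2934 → exclude; stop.
Optimal diet: B, E, H — 3 of 5 types.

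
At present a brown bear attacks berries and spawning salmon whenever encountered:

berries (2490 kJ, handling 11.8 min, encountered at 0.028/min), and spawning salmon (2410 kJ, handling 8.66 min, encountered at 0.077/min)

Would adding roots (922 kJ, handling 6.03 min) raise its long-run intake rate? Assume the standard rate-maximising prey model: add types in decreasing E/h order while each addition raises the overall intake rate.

On berries and spawning salmon alone, R = ΣλE/(1+Σλh) = 255.3/1.997 = 127.8 kJ/min.
roots: E/h = 922/6.03 = 152.9 kJ/min.
152.9 > 127.8, so adding roots raises the average — include it.

Yes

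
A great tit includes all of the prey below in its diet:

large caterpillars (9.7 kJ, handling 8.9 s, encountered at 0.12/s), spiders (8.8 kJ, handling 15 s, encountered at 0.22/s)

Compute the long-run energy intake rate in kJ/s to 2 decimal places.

0.58 kJ/s

Energy encountered per unit search time: 0.12×9.7 + 0.22×8.8 = 3.1 kJ/s.
Handling time per unit search time: 0.12×8.9 + 0.22×15 = 4.368.
Rate = 3.1/(1 + 4.368) = 0.5775 kJ/s.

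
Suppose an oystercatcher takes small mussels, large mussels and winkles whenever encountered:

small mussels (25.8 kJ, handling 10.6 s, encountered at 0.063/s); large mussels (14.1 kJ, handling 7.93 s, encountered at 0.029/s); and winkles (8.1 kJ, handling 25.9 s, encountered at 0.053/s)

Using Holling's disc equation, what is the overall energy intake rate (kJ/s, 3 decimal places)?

R = (0.063×25.8 + 0.029×14.1 + 0.053×8.1) / (1 + 0.063×10.6 + 0.029×7.93 + 0.053×25.9) = 2.464/3.27 = 0.7533 kJ/s.

0.753 kJ/s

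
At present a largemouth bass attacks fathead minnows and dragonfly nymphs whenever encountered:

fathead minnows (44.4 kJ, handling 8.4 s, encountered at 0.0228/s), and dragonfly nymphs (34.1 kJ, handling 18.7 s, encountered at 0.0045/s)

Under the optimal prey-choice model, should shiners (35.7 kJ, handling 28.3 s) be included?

Current rate: (0.0228×44.4 + 0.0045×34.1)/(1 + 0.0228×8.4 + 0.0045×18.7) = 0.9138 kJ/s.
shiners: E/h = 35.7/28.3 = 1.261 kJ/s.
Since 1.261 > R, including shiners increases the long-run rate.

Yes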